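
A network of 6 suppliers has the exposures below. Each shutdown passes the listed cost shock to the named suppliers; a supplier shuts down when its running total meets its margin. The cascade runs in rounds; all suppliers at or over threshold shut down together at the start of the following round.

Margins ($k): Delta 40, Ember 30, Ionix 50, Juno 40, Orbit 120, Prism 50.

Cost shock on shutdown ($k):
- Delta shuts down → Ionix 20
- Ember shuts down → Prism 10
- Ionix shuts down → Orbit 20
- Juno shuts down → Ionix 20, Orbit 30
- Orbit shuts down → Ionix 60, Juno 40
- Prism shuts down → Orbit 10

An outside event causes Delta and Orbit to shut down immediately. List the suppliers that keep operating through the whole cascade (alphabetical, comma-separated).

Ember, Prism

Round 1 — Delta, Orbit shut down (initial).
  Ionix: +20+60 → 80 ≥ 50
  Juno: +40 → 40 ≥ 40
Round 2 — Ionix, Juno shut down.
No further shutdowns.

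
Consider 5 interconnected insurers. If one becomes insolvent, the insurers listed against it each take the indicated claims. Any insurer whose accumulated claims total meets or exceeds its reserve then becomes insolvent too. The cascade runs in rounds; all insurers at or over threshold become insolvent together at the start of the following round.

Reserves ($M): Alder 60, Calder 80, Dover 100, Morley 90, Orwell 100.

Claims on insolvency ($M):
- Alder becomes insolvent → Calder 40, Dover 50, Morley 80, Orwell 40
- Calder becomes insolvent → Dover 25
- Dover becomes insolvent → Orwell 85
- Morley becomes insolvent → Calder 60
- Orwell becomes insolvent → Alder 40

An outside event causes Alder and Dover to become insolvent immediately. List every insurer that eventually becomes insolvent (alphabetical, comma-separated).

Alder, Dover, Orwell

Round 1 — Alder, Dover become insolvent (initial).
  Calder: +40 → 40 < 80
  Morley: +80 → 80 < 90
  Orwell: +40+85 → 125 ≥ 100
Round 2 — Orwell becomes insolvent.
No further insolvencies.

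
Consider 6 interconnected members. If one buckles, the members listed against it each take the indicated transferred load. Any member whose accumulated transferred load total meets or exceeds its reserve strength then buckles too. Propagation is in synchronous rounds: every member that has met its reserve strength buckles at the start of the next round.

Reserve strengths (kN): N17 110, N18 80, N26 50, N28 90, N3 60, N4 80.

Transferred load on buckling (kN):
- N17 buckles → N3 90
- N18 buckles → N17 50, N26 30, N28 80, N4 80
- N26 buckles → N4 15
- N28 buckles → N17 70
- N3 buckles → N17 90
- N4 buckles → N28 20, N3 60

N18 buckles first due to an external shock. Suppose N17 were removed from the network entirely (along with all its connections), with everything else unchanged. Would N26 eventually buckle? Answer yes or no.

no

With N17 removed:
Round 1 — N18 buckles (initial).
  N26: +30 → 30 < 50
  N28: +80 → 80 < 90
  N4: +80 → 80 ≥ 80
Round 2 — N4 buckles.
  N28: +20 → 100 ≥ 90
  N3: +60 → 60 ≥ 60
Round 3 — N28, N3 buckle.
No further bucklings.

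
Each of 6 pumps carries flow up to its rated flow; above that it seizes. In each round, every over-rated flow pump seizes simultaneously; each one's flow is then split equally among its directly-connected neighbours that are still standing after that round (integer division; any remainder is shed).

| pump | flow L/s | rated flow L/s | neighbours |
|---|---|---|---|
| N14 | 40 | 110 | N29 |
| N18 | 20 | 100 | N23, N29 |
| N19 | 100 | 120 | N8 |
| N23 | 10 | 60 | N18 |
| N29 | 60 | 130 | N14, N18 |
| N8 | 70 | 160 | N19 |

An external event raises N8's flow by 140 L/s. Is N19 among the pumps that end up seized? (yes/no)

yes

Round 1 — N8 at 210 > 160. N8 seizes.
  N8 sheds 210 L/s to N19: 210 each.
    N19: 100+210 = 310 > 120
Round 2 — N19 seizes.
  N19 sheds 310 L/s: no online neighbours, lost.
No further seizures.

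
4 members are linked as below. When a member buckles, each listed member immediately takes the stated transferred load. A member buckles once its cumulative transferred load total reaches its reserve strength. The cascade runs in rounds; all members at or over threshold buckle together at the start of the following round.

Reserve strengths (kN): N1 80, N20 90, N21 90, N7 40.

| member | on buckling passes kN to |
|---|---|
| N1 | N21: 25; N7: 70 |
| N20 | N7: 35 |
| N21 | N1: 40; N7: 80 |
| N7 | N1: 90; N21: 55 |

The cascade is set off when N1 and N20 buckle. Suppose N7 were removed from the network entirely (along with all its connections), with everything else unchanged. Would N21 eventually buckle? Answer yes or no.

With N7 removed:
Round 1 — N1, N20 buckle (initial).
  N21: +25 → 25 < 90
No further bucklings.

no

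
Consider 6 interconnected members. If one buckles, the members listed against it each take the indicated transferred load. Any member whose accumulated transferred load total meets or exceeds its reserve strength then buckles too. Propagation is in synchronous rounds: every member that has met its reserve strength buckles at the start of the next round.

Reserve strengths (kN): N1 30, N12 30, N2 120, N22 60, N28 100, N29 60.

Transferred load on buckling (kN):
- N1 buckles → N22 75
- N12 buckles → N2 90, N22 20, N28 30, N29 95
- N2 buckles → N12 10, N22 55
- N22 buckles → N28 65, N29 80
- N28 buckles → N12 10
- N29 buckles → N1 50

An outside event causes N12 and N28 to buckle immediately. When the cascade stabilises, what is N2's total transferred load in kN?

90

Round 1 — N12, N28 buckle (initial).
  N2: +90 → 90 < 120
  N22: +20 → 20 < 60
  N29: +95 → 95 ≥ 60
Round 2 — N29 buckles.
  N1: +50 → 50 ≥ 30
Round 3 — N1 buckles.
  N22: +75 → 95 ≥ 60
Round 4 — N22 buckles.
No further bucklings.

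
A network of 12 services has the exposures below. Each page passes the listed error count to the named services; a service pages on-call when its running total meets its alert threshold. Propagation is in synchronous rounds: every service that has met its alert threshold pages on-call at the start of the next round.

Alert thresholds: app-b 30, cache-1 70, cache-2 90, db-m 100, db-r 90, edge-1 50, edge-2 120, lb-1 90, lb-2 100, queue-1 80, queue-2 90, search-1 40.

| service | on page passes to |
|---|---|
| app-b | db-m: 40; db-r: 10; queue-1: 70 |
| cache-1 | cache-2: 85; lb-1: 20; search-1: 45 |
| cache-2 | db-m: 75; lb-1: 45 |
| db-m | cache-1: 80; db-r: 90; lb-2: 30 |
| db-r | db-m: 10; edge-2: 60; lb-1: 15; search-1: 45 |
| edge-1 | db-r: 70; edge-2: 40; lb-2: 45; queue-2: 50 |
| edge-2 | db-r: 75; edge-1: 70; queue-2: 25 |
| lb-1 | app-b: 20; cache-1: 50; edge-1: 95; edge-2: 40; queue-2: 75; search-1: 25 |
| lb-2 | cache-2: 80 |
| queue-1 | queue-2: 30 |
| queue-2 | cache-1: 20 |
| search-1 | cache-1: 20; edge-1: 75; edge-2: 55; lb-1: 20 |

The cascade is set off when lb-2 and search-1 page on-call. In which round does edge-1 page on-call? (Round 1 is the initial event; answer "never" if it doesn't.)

2

Round 1 — lb-2, search-1 page on-call (initial).
  cache-1: +20 → 20 < 70
  cache-2: +80 → 80 < 90
  edge-1: +75 → 75 ≥ 50
  edge-2: +55 → 55 < 120
  lb-1: +20 → 20 < 90
Round 2 — edge-1 pages on-call.
  db-r: +70 → 70 < 90
  edge-2: +40 → 95 < 120
  queue-2: +50 → 50 < 90
No further pages.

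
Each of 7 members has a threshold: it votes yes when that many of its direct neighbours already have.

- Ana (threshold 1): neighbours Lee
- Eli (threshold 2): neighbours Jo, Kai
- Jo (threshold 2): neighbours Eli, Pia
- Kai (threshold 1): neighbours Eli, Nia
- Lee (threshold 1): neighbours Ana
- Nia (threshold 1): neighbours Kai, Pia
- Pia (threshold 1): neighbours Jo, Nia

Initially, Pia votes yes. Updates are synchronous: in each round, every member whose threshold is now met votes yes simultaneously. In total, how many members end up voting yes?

3

Round 1 — Pia votes yes (initial).
Round 2 — checking thresholds:
  Jo: 1 of 2 neighbours < 2, below threshold.
  Nia: 1 of 2 neighbours ≥ 1, votes yes.
Round 3 — checking thresholds:
  Jo: 1 of 2 neighbours < 2, below threshold.
  Kai: 1 of 2 neighbours ≥ 1, votes yes.
Round 4 — no new yes votes; cascade stops.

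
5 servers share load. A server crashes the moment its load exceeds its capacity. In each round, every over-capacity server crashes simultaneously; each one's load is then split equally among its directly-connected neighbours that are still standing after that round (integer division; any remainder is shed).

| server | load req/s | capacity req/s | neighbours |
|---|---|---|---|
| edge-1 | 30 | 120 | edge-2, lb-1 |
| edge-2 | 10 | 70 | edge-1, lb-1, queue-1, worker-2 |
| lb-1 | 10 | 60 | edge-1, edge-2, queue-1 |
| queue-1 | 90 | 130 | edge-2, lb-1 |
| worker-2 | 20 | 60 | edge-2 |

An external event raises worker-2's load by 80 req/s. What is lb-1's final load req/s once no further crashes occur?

46

Round 1 — worker-2 at 100 > 60. worker-2 crashes.
  worker-2 sheds 100 req/s to edge-2: 100 each.
    edge-2: 10+100 = 110 > 70
Round 2 — edge-2 crashes.
  edge-2 sheds 110 req/s to edge-1, lb-1, queue-1: 36 each (2 lost).
    edge-1: 30+36 = 66 ≤ 120
    lb-1: 10+36 = 46 ≤ 60
    queue-1: 90+36 = 126 ≤ 130
No further crashes.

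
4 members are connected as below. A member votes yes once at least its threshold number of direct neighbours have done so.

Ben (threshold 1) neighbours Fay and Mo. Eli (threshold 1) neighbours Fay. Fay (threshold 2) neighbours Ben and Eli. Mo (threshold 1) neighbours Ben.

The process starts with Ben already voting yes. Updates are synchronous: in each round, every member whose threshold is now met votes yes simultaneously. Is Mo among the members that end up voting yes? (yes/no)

yes

Round 1 — Ben votes yes (initial).
Round 2 — checking thresholds:
  Fay: 1 of 2 neighbours < 2, not yet.
  Mo: 1 of 1 neighbours ≥ 1, votes yes.
Round 3 — no new yes votes; cascade stops.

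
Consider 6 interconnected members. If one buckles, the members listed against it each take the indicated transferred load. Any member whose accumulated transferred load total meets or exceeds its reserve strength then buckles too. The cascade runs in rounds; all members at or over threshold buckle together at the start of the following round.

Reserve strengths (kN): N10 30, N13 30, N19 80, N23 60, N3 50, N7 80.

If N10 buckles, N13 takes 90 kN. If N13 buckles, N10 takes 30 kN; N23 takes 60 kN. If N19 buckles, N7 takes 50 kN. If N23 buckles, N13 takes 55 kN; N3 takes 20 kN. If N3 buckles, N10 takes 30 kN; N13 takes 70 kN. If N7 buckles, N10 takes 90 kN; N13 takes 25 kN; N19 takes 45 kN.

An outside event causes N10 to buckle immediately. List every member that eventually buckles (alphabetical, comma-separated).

Round 1 — N10 buckles (initial).
  N13: +90 → 90 ≥ 30
Round 2 — N13 buckles.
  N23: +60 → 60 ≥ 60
Round 3 — N23 buckles.
  N3: +20 → 20 < 50
No further bucklings.

N10, N13, N23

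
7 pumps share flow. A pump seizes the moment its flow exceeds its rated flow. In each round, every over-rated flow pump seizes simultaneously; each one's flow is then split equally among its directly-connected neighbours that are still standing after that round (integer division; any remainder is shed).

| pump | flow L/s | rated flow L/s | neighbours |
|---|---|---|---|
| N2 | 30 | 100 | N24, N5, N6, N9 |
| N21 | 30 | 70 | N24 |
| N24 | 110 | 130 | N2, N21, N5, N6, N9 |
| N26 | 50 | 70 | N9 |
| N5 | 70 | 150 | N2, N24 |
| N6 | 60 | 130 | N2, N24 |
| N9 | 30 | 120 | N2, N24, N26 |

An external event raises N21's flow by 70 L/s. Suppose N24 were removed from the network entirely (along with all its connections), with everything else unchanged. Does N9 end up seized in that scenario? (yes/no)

no

With N24 removed:
Round 1 — N21 at 100 > 70. N21 seizes.
  N21 sheds 100 L/s: no online neighbours, lost.
No further seizures.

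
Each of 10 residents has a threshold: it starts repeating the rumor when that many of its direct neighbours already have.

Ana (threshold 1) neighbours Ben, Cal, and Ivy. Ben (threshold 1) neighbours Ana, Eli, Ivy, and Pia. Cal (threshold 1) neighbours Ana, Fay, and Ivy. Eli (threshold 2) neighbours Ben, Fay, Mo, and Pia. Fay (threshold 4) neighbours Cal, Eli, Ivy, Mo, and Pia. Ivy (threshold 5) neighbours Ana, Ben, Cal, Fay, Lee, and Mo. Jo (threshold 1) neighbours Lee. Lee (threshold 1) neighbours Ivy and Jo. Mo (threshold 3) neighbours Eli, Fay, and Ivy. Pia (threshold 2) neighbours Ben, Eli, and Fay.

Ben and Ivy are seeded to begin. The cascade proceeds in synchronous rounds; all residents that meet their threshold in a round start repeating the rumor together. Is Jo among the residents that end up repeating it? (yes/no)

yes

Round 1 — Ben, Ivy start repeating the rumor (initial).
Round 2 — checking thresholds:
  Ana: 2 of 3 neighbours ≥ 1, starts repeating the rumor.
  Cal: 1 of 3 neighbours ≥ 1, starts repeating the rumor.
  Eli: 1 of 4 neighbours < 2, below threshold.
  Fay: 1 of 5 neighbours < 4, below threshold.
  Lee: 1 of 2 neighbours ≥ 1, starts repeating the rumor.
  Mo: 1 of 3 neighbours < 3, below threshold.
  Pia: 1 of 3 neighbours < 2, below threshold.
Round 3 — checking thresholds:
  Eli: 1 of 4 neighbours < 2, below threshold.
  Fay: 2 of 5 neighbours < 4, below threshold.
  Jo: 1 of 1 neighbours ≥ 1, starts repeating the rumor.
  Mo: 1 of 3 neighbours < 3, below threshold.
  Pia: 1 of 3 neighbours < 2, below threshold.
Round 4 — no new spreads; cascade stops.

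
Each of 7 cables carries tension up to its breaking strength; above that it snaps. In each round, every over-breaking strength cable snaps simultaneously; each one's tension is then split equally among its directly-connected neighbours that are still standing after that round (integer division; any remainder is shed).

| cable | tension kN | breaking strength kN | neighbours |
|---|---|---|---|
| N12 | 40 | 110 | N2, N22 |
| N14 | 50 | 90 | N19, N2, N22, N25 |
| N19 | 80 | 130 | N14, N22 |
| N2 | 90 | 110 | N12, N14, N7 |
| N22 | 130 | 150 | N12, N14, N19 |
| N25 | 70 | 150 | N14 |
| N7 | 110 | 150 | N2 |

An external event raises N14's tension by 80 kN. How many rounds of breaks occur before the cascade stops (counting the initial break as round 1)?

Round 1 — N14 at 130 > 90. N14 snaps.
  N14 sheds 130 kN to N19, N2, N22, N25: 32 each (2 lost).
    N19: 80+32 = 112 ≤ 130
    N2: 90+32 = 122 > 110
    N22: 130+32 = 162 > 150
    N25: 70+32 = 102 ≤ 150
Round 2 — N2, N22 snap.
  N2 sheds 122 kN to N12, N7: 61 each.
    N12: 40+61 = 101 ≤ 110
    N7: 110+61 = 171 > 150
  N22 sheds 162 kN to N12, N19: 81 each.
    N12: 101+81 = 182 > 110
    N19: 112+81 = 193 > 130
Round 3 — N12, N19, N7 snap.
  N12 sheds 182 kN: no online neighbours, lost.
  N19 sheds 193 kN: no online neighbours, lost.
  N7 sheds 171 kN: no online neighbours, lost.
No further breaks.

3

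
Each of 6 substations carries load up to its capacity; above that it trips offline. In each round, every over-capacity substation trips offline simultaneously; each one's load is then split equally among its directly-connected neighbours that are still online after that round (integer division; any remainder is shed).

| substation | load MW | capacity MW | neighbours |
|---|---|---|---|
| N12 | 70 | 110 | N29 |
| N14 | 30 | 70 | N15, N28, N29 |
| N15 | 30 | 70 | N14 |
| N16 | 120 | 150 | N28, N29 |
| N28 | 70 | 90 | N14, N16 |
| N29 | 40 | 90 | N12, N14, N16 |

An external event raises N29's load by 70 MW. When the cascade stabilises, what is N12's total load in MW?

106

Round 1 — N29 at 110 > 90. N29 trips offline.
  N29 sheds 110 MW to N12, N14, N16: 36 each (2 lost).
    N12: 70+36 = 106 ≤ 110
    N14: 30+36 = 66 ≤ 70
    N16: 120+36 = 156 > 150
Round 2 — N16 trips offline.
  N16 sheds 156 MW to N28: 156 each.
    N28: 70+156 = 226 > 90
Round 3 — N28 trips offline.
  N28 sheds 226 MW to N14: 226 each.
    N14: 66+226 = 292 > 70
Round 4 — N14 trips offline.
  N14 sheds 292 MW to N15: 292 each.
    N15: 30+292 = 322 > 70
Round 5 — N15 trips offline.
  N15 sheds 322 MW: no online neighbours, lost.
No further trips.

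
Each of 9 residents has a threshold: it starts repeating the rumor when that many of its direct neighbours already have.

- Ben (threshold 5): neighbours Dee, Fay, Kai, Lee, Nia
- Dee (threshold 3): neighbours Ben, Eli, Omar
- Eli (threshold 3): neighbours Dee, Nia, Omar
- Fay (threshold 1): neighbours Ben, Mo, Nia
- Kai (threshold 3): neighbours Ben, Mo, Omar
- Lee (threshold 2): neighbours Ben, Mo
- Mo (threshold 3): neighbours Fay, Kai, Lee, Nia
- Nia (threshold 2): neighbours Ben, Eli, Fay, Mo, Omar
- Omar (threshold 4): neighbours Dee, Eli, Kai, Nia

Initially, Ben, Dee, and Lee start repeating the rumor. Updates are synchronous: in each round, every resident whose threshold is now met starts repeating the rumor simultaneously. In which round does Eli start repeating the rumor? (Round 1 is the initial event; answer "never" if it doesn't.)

never

Round 1 — Ben, Dee, Lee start repeating the rumor (initial).
Round 2 — checking thresholds:
  Eli: 1 of 3 neighbours < 3, below threshold.
  Fay: 1 of 3 neighbours ≥ 1, starts repeating the rumor.
  Kai: 1 of 3 neighbours < 3, below threshold.
  Mo: 1 of 4 neighbours < 3, below threshold.
  Nia: 1 of 5 neighbours < 2, below threshold.
  Omar: 1 of 4 neighbours < 4, below threshold.
Round 3 — checking thresholds:
  Eli: 1 of 3 neighbours < 3, below threshold.
  Kai: 1 of 3 neighbours < 3, below threshold.
  Mo: 2 of 4 neighbours < 3, below threshold.
  Nia: 2 of 5 neighbours ≥ 2, starts repeating the rumor.
  Omar: 1 of 4 neighbours < 4, below threshold.
Round 4 — checking thresholds:
  Eli: 2 of 3 neighbours < 3, below threshold.
  Kai: 1 of 3 neighbours < 3, below threshold.
  Mo: 3 of 4 neighbours ≥ 3, starts repeating the rumor.
  Omar: 2 of 4 neighbours < 4, below threshold.
Round 5 — no new spreads; cascade stops.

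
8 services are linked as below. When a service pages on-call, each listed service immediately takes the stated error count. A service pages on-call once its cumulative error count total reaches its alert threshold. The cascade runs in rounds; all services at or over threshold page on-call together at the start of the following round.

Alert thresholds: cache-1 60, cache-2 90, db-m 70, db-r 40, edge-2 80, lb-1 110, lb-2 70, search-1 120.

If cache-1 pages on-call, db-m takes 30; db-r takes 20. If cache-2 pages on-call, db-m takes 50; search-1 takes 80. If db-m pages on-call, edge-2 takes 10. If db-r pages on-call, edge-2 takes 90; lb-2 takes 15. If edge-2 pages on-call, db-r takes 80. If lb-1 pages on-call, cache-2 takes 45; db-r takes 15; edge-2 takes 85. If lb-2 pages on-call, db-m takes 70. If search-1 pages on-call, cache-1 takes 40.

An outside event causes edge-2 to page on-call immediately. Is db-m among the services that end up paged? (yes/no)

no

Round 1 — edge-2 pages on-call (initial).
  db-r: +80 → 80 ≥ 40
Round 2 — db-r pages on-call.
  lb-2: +15 → 15 < 70
No further pages.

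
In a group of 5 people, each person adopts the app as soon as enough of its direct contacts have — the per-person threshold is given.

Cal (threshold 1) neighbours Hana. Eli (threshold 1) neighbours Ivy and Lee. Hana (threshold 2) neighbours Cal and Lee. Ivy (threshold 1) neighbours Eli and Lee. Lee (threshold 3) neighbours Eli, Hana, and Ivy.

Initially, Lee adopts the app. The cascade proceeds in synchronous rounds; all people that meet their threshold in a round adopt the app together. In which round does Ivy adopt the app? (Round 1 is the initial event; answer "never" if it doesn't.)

Round 1 — Lee adopts the app (initial).
Round 2 — checking thresholds:
  Eli: 1 of 2 neighbours ≥ 1, adopts the app.
  Hana: 1 of 2 neighbours < 2, not yet.
  Ivy: 1 of 2 neighbours ≥ 1, adopts the app.
Round 3 — no new adoptions; cascade stops.

2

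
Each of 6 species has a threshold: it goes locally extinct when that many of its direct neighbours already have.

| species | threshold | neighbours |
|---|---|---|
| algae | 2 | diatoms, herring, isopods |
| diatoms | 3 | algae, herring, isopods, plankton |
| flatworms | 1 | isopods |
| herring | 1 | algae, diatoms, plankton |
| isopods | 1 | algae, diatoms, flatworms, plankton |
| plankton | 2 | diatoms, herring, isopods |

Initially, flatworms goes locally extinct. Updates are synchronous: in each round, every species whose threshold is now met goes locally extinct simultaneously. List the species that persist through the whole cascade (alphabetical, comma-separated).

Round 1 — flatworms goes locally extinct (initial).
Round 2 — checking thresholds:
  isopods: 1 of 4 neighbours ≥ 1, goes locally extinct.
Round 3 — no new extinctions; cascade stops.

algae, diatoms, herring, plankton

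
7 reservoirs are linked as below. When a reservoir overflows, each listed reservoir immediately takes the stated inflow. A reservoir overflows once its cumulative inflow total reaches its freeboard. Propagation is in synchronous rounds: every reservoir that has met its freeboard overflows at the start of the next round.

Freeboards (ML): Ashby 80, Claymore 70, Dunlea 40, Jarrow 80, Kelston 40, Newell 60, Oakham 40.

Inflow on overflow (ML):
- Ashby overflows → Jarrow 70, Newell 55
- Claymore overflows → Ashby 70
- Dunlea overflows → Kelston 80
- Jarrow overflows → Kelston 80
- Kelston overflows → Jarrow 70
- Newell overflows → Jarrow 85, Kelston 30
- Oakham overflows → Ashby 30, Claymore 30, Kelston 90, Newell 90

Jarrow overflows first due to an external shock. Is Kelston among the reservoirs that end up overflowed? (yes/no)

Round 1 — Jarrow overflows (initial).
  Kelston: +80 → 80 ≥ 40
Round 2 — Kelston overflows.
No further overflows.

yes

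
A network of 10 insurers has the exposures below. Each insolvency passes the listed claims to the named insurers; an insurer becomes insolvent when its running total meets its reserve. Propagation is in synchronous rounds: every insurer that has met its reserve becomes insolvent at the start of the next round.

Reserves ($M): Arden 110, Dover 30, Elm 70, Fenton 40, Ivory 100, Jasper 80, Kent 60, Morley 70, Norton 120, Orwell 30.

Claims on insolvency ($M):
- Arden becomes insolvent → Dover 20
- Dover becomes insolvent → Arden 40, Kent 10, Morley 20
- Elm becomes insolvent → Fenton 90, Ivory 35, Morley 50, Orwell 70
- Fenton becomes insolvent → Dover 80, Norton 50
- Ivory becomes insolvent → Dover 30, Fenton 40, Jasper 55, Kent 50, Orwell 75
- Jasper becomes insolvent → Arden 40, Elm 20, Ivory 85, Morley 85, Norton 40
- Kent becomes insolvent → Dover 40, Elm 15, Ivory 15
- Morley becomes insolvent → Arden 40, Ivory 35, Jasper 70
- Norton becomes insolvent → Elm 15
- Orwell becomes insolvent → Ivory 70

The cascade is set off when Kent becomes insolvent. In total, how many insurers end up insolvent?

2

Round 1 — Kent becomes insolvent (initial).
  Dover: +40 → 40 ≥ 30
  Elm: +15 → 15 < 70
  Ivory: +15 → 15 < 100
Round 2 — Dover becomes insolvent.
  Arden: +40 → 40 < 110
  Morley: +20 → 20 < 70
No further insolvencies.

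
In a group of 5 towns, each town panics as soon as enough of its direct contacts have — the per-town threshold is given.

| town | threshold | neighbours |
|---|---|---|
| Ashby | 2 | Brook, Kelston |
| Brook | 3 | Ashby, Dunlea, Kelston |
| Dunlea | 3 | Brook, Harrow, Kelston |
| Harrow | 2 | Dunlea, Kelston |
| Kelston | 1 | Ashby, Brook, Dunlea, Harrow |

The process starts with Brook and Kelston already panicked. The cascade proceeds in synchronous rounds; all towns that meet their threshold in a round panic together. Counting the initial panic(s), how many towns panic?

3

Round 1 — Brook, Kelston panic (initial).
Round 2 — checking thresholds:
  Ashby: 2 of 2 neighbours ≥ 2, panics.
  Dunlea: 2 of 3 neighbours < 3, holds.
  Harrow: 1 of 2 neighbours < 2, holds.
Round 3 — no new panics; cascade stops.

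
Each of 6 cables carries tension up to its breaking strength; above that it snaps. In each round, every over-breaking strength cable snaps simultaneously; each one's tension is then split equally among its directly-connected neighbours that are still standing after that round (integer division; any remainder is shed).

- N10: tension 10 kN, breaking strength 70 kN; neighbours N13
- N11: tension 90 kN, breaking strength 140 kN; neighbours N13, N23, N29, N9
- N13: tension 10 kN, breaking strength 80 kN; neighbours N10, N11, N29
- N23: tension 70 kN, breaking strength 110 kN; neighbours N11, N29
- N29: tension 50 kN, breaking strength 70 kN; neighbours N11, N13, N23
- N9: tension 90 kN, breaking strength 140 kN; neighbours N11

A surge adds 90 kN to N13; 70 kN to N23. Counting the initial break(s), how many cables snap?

5

Round 1 — N13 at 100 > 80; N23 at 140 > 110. N13, N23 snap.
  N13 sheds 100 kN to N10, N11, N29: 33 each (1 lost).
    N10: 10+33 = 43 ≤ 70
    N11: 90+33 = 123 ≤ 140
    N29: 50+33 = 83 > 70
  N23 sheds 140 kN to N11, N29: 70 each.
    N11: 123+70 = 193 > 140
    N29: 83+70 = 153 > 70
Round 2 — N11, N29 snap.
  N11 sheds 193 kN to N9: 193 each.
    N9: 90+193 = 283 > 140
  N29 sheds 153 kN: no online neighbours, lost.
Round 3 — N9 snaps.
  N9 sheds 283 kN: no online neighbours, lost.
No further breaks.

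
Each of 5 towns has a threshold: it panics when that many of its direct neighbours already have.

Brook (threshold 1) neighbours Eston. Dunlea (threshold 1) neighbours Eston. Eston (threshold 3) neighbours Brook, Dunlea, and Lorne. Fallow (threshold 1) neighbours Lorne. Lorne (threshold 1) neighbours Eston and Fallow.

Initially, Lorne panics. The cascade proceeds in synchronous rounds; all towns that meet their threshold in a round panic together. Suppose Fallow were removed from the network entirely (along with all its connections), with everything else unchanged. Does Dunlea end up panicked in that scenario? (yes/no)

With Fallow removed:
Round 1 — Lorne panics (initial).
Round 2 — no new panics; cascade stops.

no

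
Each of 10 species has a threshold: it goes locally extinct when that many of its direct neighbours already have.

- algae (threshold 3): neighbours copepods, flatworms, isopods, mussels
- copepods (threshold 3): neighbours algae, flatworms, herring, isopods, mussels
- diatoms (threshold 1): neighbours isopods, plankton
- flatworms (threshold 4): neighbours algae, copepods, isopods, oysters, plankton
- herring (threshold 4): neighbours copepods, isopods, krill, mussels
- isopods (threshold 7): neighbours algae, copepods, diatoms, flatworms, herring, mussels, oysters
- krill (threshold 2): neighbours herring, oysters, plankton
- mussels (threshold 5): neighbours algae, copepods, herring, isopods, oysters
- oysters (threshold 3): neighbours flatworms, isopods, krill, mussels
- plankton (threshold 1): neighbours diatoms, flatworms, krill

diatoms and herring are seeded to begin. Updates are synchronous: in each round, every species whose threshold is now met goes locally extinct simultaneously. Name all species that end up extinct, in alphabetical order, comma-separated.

diatoms, herring, krill, plankton

Round 1 — diatoms, herring go locally extinct (initial).
Round 2 — checking thresholds:
  copepods: 1 of 5 neighbours < 3, below threshold.
  isopods: 2 of 7 neighbours < 7, below threshold.
  krill: 1 of 3 neighbours < 2, below threshold.
  mussels: 1 of 5 neighbours < 5, below threshold.
  plankton: 1 of 3 neighbours ≥ 1, goes locally extinct.
Round 3 — checking thresholds:
  copepods: 1 of 5 neighbours < 3, below threshold.
  flatworms: 1 of 5 neighbours < 4, below threshold.
  isopods: 2 of 7 neighbours < 7, below threshold.
  krill: 2 of 3 neighbours ≥ 2, goes locally extinct.
  mussels: 1 of 5 neighbours < 5, below threshold.
Round 4 — no new extinctions; cascade stops.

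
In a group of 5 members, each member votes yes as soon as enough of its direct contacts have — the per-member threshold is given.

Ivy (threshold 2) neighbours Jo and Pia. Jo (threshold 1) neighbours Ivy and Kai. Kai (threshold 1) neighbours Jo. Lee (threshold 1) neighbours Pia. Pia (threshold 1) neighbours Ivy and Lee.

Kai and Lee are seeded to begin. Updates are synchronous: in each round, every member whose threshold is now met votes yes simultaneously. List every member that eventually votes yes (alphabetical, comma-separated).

Ivy, Jo, Kai, Lee, Pia

Round 1 — Kai, Lee vote yes (initial).
Round 2 — checking thresholds:
  Jo: 1 of 2 neighbours ≥ 1, votes yes.
  Pia: 1 of 2 neighbours ≥ 1, votes yes.
Round 3 — checking thresholds:
  Ivy: 2 of 2 neighbours ≥ 2, votes yes.
Round 4 — no new yes votes; cascade stops.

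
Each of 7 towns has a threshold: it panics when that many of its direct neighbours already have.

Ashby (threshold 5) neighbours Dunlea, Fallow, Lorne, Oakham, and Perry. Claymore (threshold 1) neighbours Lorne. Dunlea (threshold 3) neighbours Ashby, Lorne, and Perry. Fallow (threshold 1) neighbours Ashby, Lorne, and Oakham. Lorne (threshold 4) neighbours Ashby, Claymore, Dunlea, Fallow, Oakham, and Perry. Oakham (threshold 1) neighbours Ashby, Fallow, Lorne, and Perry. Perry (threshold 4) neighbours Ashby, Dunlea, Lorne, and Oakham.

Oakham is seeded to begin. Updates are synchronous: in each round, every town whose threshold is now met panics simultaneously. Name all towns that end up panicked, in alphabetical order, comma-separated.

Fallow, Oakham

Round 1 — Oakham panics (initial).
Round 2 — checking thresholds:
  Ashby: 1 of 5 neighbours < 5, below threshold.
  Fallow: 1 of 3 neighbours ≥ 1, panics.
  Lorne: 1 of 6 neighbours < 4, below threshold.
  Perry: 1 of 4 neighbours < 4, below threshold.
Round 3 — no new panics; cascade stops.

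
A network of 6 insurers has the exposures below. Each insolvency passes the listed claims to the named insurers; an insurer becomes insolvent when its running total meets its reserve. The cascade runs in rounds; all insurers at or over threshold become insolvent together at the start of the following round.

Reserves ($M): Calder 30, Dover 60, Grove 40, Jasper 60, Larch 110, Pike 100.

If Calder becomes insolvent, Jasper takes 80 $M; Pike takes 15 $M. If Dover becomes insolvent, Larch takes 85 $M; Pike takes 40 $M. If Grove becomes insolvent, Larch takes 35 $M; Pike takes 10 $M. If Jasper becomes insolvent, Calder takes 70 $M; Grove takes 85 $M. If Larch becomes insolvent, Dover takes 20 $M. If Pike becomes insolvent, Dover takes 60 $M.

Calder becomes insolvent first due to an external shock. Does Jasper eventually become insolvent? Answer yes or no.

yes

Round 1 — Calder becomes insolvent (initial).
  Jasper: +80 → 80 ≥ 60
  Pike: +15 → 15 < 100
Round 2 — Jasper becomes insolvent.
  Grove: +85 → 85 ≥ 40
Round 3 — Grove becomes insolvent.
  Larch: +35 → 35 < 110
  Pike: +10 → 25 < 100
No further insolvencies.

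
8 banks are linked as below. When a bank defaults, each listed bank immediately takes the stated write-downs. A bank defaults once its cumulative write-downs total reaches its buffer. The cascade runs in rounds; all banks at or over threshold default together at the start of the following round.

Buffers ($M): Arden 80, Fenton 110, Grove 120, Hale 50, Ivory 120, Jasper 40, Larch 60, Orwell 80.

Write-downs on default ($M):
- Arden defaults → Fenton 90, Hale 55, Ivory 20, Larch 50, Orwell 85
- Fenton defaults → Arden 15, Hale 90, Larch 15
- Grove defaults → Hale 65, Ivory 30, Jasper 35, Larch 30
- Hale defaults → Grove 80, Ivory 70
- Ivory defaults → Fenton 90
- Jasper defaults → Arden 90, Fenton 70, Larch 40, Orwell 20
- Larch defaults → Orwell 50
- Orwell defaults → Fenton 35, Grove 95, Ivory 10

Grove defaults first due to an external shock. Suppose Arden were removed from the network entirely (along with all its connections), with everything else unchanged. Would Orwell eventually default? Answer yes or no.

With Arden removed:
Round 1 — Grove defaults (initial).
  Hale: +65 → 65 ≥ 50
  Ivory: +30 → 30 < 120
  Jasper: +35 → 35 < 40
  Larch: +30 → 30 < 60
Round 2 — Hale defaults.
  Ivory: +70 → 100 < 120
No further defaults.

no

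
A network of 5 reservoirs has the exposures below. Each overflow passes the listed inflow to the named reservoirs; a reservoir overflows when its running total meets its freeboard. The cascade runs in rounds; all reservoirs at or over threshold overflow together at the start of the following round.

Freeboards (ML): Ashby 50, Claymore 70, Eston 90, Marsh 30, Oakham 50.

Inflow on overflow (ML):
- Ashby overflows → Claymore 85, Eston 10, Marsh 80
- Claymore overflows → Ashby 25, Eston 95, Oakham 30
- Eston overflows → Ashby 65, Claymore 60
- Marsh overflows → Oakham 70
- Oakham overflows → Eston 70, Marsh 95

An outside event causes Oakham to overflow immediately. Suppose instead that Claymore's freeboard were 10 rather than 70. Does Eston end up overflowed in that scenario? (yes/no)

With Claymore's freeboard at 10:
Round 1 — Oakham overflows (initial).
  Eston: +70 → 70 < 90
  Marsh: +95 → 95 ≥ 30
Round 2 — Marsh overflows.
No further overflows.

no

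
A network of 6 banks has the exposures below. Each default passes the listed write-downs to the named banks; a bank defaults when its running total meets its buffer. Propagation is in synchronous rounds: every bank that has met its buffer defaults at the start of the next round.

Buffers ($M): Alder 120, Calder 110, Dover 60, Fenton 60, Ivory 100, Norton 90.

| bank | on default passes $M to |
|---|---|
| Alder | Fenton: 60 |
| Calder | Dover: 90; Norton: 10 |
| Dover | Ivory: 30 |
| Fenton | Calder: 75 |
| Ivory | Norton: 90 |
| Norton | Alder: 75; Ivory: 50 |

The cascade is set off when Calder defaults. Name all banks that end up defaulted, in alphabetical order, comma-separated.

Round 1 — Calder defaults (initial).
  Dover: +90 → 90 ≥ 60
  Norton: +10 → 10 < 90
Round 2 — Dover defaults.
  Ivory: +30 → 30 < 100
No further defaults.

Calder, Dover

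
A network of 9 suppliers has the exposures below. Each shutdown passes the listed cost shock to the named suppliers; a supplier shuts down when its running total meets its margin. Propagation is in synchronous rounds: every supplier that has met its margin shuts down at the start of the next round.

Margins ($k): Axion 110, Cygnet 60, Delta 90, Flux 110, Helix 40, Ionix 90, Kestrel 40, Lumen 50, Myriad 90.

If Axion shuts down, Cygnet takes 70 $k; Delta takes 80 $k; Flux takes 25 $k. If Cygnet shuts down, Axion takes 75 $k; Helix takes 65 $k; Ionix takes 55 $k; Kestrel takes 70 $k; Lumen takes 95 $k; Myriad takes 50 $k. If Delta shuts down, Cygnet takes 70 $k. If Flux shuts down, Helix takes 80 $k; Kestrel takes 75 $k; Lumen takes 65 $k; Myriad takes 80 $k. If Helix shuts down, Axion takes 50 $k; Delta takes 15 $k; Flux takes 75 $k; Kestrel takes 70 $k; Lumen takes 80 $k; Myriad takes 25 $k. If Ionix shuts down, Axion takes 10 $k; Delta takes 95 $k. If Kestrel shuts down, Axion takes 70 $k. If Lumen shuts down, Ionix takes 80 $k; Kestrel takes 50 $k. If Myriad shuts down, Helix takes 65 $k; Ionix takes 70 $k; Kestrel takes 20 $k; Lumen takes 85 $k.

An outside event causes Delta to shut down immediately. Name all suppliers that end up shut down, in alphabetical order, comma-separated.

Round 1 — Delta shuts down (initial).
  Cygnet: +70 → 70 ≥ 60
Round 2 — Cygnet shuts down.
  Axion: +75 → 75 < 110
  Helix: +65 → 65 ≥ 40
  Ionix: +55 → 55 < 90
  Kestrel: +70 → 70 ≥ 40
  Lumen: +95 → 95 ≥ 50
  Myriad: +50 → 50 < 90
Round 3 — Helix, Kestrel, Lumen shut down.
  Axion: +50+70 → 195 ≥ 110
  Flux: +75 → 75 < 110
  Ionix: +80 → 135 ≥ 90
  Myriad: +25 → 75 < 90
Round 4 — Axion, Ionix shut down.
  Flux: +25 → 100 < 110
No further shutdowns.

Axion, Cygnet, Delta, Helix, Ionix, Kestrel, Lumen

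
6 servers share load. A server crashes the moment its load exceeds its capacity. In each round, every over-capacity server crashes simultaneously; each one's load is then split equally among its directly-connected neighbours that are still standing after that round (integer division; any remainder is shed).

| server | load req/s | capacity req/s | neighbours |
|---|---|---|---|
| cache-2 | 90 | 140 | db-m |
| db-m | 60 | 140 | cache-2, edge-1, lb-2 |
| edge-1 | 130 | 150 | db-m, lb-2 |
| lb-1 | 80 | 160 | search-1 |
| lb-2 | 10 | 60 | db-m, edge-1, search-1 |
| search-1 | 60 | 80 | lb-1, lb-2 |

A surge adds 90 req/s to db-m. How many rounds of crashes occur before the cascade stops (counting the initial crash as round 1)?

Round 1 — db-m at 150 > 140. db-m crashes.
  db-m sheds 150 req/s to cache-2, edge-1, lb-2: 50 each.
    cache-2: 90+50 = 140 ≤ 140
    edge-1: 130+50 = 180 > 150
    lb-2: 10+50 = 60 ≤ 60
Round 2 — edge-1 crashes.
  edge-1 sheds 180 req/s to lb-2: 180 each.
    lb-2: 60+180 = 240 > 60
Round 3 — lb-2 crashes.
  lb-2 sheds 240 req/s to search-1: 240 each.
    search-1: 60+240 = 300 > 80
Round 4 — search-1 crashes.
  search-1 sheds 300 req/s to lb-1: 300 each.
    lb-1: 80+300 = 380 > 160
Round 5 — lb-1 crashes.
  lb-1 sheds 380 req/s: no online neighbours, lost.
No further crashes.

5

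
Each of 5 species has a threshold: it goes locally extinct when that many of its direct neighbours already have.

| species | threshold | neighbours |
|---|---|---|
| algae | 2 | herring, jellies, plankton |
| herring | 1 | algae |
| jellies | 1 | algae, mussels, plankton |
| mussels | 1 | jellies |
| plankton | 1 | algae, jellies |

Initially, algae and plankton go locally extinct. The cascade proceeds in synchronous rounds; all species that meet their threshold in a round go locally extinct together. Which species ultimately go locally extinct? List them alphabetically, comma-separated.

Round 1 — algae, plankton go locally extinct (initial).
Round 2 — checking thresholds:
  herring: 1 of 1 neighbours ≥ 1, goes locally extinct.
  jellies: 2 of 3 neighbours ≥ 1, goes locally extinct.
Round 3 — checking thresholds:
  mussels: 1 of 1 neighbours ≥ 1, goes locally extinct.
Round 4 — no new extinctions; cascade stops.

algae, herring, jellies, mussels, plankton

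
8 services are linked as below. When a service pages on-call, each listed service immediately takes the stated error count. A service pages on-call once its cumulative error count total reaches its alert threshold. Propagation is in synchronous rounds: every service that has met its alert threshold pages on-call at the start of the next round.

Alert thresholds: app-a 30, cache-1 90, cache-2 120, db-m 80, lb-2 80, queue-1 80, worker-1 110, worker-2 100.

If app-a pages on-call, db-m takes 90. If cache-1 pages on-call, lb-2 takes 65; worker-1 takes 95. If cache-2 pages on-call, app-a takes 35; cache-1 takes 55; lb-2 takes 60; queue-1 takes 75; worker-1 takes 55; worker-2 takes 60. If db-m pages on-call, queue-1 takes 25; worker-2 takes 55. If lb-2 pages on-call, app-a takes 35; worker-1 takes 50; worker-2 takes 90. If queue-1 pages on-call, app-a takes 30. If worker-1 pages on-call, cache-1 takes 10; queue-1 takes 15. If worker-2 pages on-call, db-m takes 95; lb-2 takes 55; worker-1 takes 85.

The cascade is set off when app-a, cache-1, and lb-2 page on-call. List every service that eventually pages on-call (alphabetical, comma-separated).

Round 1 — app-a, cache-1, lb-2 page on-call (initial).
  db-m: +90 → 90 ≥ 80
  worker-1: +95+50 → 145 ≥ 110
  worker-2: +90 → 90 < 100
Round 2 — db-m, worker-1 page on-call.
  queue-1: +25+15 → 40 < 80
  worker-2: +55 → 145 ≥ 100
Round 3 — worker-2 pages on-call.
No further pages.

app-a, cache-1, db-m, lb-2, worker-1, worker-2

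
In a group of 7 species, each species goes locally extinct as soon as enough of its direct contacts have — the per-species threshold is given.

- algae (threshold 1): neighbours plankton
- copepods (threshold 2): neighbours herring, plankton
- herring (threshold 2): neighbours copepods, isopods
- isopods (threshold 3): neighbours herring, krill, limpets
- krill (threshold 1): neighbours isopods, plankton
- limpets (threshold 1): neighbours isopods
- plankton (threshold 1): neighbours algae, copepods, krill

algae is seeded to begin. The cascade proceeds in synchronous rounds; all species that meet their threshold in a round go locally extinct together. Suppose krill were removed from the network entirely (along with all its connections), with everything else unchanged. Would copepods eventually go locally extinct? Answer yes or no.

no

With krill removed:
Round 1 — algae goes locally extinct (initial).
Round 2 — checking thresholds:
  plankton: 1 of 2 neighbours ≥ 1, goes locally extinct.
Round 3 — no new extinctions; cascade stops.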